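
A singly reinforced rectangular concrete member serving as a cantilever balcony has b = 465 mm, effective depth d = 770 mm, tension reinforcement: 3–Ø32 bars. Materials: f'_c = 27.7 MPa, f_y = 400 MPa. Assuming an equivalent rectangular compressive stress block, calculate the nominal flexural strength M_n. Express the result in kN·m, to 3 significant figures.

A_s = 3 × 804 = 2412 mm².
T = A_s f_y = 2412 × 400 = 964800 N = 964.8 kN.
From C = T: a = T/(0.85 f'_c b) = 964800/(0.85 × 27.7 × 465) = 88.12 mm.
M_n = T(d − a/2) = 964.8 kN × (770 − 44.06) mm = 700.39 kN·m.

M_n ≈ 700 kN·m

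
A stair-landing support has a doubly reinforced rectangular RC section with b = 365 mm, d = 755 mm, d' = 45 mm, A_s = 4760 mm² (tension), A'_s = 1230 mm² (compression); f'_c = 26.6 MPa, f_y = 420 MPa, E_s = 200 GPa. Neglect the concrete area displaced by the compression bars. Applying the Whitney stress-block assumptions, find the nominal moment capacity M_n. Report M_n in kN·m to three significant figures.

Assume both tension and compression steel yield.
Net tension couple steel: A_s − A'_s = 3530 mm².
a = (A_s − A'_s) f_y / (0.85 f'_c b) = 1482600/(0.85 × 26.6 × 365) = 179.65 mm.
c = a/β₁ = 179.65/0.85 = 211.35 mm; ε'_s = 0.003(c − d')/c = 0.0024 ≥ f_y/E_s = 0.0021, so compression steel does yield.
M_n = (A_s − A'_s) f_y (d − a/2) + A'_s f_y (d − d') = [1482600 × (755 − 89.825) + 516600 × (755 − 45)] × 10⁻⁶ = 986.19 + 366.79 = 1352.98 kN·m.

M_n ≈ 1350 kN·m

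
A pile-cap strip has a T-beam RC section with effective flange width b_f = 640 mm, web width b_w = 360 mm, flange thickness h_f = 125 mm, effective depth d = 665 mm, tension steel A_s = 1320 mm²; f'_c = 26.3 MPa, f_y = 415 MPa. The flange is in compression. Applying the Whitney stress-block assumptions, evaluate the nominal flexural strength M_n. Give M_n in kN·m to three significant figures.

Tension: T = A_s f_y = 1320 × 415 = 547800 N.
Try a within the flange: a = T/(0.85 f'_c b_f) = 547800/(0.85 × 26.3 × 640) = 38.29 mm.
Since a = 38.29 ≤ h_f = 125 mm, the stress block lies entirely in the flange; analyse as a rectangular beam of width b_f.
M_n = T(d − a/2) = 547800 × (665 − 19.145) = 353.80 × 10⁶ N·mm.
M_n = 353.80 kN·m.

M_n ≈ 354 kN·m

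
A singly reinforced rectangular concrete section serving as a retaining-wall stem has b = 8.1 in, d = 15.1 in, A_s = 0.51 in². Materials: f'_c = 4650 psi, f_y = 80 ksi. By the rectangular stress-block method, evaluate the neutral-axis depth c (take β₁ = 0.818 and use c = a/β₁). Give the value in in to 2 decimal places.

T = A_s f_y = 0.51 × 80 = 40.8 kips.
a = T/(0.85 f'_c b) = 40.8/(0.85 × 4.65 × 8.1) = 1.2744 in.
With β₁ = 0.818, c = a/β₁ = 1.2744/0.818 = 1.56 in.

c ≈ 1.56 in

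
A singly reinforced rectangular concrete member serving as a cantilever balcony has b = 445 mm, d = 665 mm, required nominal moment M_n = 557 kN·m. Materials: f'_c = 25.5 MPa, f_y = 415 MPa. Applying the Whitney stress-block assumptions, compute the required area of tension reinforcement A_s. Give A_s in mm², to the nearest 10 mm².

With M_n = 0.85 f'_c a b (d − a/2), solve the quadratic for a:
a = d − √(d² − 2M_n/(0.85 f'_c b)) = 665 − √(665² − 2 × 557×10⁶/(0.85 × 25.5 × 445)) = 93.40 mm.
A_s = 0.85 f'_c a b / f_y = 0.85 × 25.5 × 93.40 × 445 / 415 = 2170.8 mm².

A_s ≈ 2170 mm²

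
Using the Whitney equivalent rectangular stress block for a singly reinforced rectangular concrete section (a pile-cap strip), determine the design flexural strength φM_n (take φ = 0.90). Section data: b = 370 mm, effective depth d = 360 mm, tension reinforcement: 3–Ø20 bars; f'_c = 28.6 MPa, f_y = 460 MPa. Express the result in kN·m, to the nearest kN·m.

A_s = 3 × 314 = 942 mm².
T = A_s f_y = 942 × 460 = 433320 N = 433.32 kN.
From C = T: a = T/(0.85 f'_c b) = 433320/(0.85 × 28.6 × 370) = 48.18 mm.
M_n = T(d − a/2) = 433.32 kN × (360 − 24.09) mm = 145.56 kN·m.
φM_n = 0.90 × 145.56 = 131.00 kN·m.

φM_n ≈ 131 kN·m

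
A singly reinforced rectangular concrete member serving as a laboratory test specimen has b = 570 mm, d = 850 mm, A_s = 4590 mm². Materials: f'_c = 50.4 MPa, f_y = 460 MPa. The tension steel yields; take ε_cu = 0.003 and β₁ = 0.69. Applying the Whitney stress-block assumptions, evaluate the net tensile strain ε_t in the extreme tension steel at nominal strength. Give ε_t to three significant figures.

ε_t ≈ 0.0173

a = A_s f_y/(0.85 f'_c b) = 86.47 mm.
β₁ = 0.69, so c = a/β₁ = 86.47/0.69 = 125.32 mm.
From the linear strain diagram with ε_cu = 0.003: ε_t = 0.003 (d − c)/c = 0.003 × (850 − 125.32)/125.32 = 0.0173.
Since ε_t ≥ 0.005, the section is tension-controlled.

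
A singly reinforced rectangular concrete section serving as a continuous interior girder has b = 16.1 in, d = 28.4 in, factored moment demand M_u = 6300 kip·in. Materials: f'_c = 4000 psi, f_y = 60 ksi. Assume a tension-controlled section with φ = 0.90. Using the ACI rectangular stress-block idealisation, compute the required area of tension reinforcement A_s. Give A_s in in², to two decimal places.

M_n = M_u/φ = 6300/0.90 = 7000 kip·in.
From M_n = 0.85 f'_c a b (d − a/2):
a = d − √(d² − 2M_n/(0.85 f'_c b)) = 28.4 − √(28.4² − 2 × 7000/(0.85 × 4 × 16.1)) = 4.931 in.
A_s = 0.85 f'_c a b / f_y = 0.85 × 4 × 4.931 × 16.1 / 60 = 4.499 in².

A_s ≈ 4.50 in²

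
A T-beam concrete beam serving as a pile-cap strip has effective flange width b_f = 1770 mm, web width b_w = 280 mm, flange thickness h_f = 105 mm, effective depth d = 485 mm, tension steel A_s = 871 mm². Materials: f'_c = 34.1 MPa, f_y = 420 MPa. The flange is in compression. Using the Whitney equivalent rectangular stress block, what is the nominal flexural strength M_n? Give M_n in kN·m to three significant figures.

M_n ≈ 176 kN·m

Tension: T = A_s f_y = 871 × 420 = 365820 N.
Try a within the flange: a = T/(0.85 f'_c b_f) = 365820/(0.85 × 34.1 × 1770) = 7.13 mm.
Since a = 7.13 ≤ h_f = 105 mm, the stress block lies entirely in the flange; analyse as a rectangular beam of width b_f.
M_n = T(d − a/2) = 365820 × (485 − 3.565) = 176.12 × 10⁶ N·mm.
M_n = 176.12 kN·m.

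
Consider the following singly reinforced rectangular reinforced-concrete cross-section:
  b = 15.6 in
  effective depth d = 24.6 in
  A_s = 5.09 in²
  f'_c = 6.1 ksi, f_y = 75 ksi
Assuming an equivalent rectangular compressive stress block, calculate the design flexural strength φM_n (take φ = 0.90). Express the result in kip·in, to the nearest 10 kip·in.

φM_n ≈ 7640 kip·in

T = A_s f_y = 5.09 × 75 = 381.75 kips.
a = T/(0.85 f'_c b) = 381.75/(0.85 × 6.1 × 15.6) = 4.720 in.
M_n = T(d − a/2) = 381.75 × (24.6 − 2.36) = 8490.1 kip·in.
φM_n = 0.90 × 8490.1 = 7641.1 kip·in.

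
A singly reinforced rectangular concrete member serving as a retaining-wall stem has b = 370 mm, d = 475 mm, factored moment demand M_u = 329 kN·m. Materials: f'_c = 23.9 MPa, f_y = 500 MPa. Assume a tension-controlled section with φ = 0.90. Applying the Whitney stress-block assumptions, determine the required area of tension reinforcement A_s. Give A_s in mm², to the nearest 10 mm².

M_n = M_u/φ = 329/0.90 = 365.556 kN·m.
With M_n = 0.85 f'_c a b (d − a/2), solve the quadratic for a:
a = d − √(d² − 2M_n/(0.85 f'_c b)) = 475 − √(475² − 2 × 365.556×10⁶/(0.85 × 23.9 × 370)) = 116.73 mm.
A_s = 0.85 f'_c a b / f_y = 0.85 × 23.9 × 116.73 × 370 / 500 = 1754.8 mm².

A_s ≈ 1750 mm²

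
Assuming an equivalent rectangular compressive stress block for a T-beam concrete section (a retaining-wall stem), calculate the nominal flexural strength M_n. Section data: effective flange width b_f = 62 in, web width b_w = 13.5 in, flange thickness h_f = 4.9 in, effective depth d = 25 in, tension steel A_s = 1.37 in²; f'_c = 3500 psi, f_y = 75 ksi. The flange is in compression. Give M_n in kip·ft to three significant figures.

Tension: T = A_s f_y = 1.37 × 75 = 102.75 kips.
Try a within the flange: a = T/(0.85 f'_c b_f) = 102.75/(0.85 × 3.5 × 62) = 0.557 in.
Since a = 0.557 ≤ h_f = 4.9 in, the stress block lies entirely in the flange; analyse as a rectangular beam of width b_f.
M_n = T(d − a/2) = 102.75 × (25 − 0.2785) = 2540.1 kip·in.
M_n = 2540.1/12 = 211.68 kip·ft.

M_n ≈ 212 kip·ft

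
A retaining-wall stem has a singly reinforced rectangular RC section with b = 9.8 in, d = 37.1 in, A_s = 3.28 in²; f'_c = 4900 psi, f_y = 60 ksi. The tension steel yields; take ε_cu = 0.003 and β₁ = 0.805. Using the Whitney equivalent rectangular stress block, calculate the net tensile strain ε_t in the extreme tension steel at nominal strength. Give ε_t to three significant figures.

a = A_s f_y/(0.85 f'_c b) = 4.822 in.
β₁ = 0.805, so c = a/β₁ = 4.822/0.805 = 5.990 in.
From the linear strain diagram with ε_cu = 0.003: ε_t = 0.003 (d − c)/c = 0.003 × (37.1 − 5.990)/5.990 = 0.0156.
Since ε_t ≥ 0.005, the section is tension-controlled.

ε_t ≈ 0.0156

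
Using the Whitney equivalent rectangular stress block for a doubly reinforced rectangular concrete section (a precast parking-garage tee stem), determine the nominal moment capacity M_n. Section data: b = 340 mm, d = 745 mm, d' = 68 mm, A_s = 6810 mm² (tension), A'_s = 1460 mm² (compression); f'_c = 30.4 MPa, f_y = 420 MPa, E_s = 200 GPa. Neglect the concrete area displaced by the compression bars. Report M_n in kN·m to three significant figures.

Assume both tension and compression steel yield.
Net tension couple steel: A_s − A'_s = 5350 mm².
a = (A_s − A'_s) f_y / (0.85 f'_c b) = 2247000/(0.85 × 30.4 × 340) = 255.76 mm.
c = a/β₁ = 255.76/0.833 = 307.03 mm; ε'_s = 0.003(c − d')/c = 0.0023 ≥ f_y/E_s = 0.0021, so compression steel does yield.
M_n = (A_s − A'_s) f_y (d − a/2) + A'_s f_y (d − d') = [2247000 × (745 − 127.88) + 613200 × (745 − 68)] × 10⁻⁶ = 1386.67 + 415.14 = 1801.81 kN·m.

M_n ≈ 1800 kN·m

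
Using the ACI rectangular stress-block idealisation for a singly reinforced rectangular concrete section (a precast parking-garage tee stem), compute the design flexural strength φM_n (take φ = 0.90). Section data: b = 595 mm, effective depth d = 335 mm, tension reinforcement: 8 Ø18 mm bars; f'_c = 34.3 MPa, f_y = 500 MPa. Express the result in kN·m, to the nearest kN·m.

A_s = 8 × 254 = 2032 mm².
T = A_s f_y = 2032 × 500 = 1016000 N = 1016 kN.
From C = T: a = T/(0.85 f'_c b) = 1016000/(0.85 × 34.3 × 595) = 58.57 mm.
M_n = T(d − a/2) = 1016 kN × (335 − 29.285) mm = 310.61 kN·m.
φM_n = 0.90 × 310.61 = 279.55 kN·m.

φM_n ≈ 280 kN·m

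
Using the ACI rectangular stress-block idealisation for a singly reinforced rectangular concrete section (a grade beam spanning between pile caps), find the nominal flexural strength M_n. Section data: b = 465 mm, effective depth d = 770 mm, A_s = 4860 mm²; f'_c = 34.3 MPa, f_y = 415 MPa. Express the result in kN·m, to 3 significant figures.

T = A_s f_y = 4860 × 415 = 2016900 N = 2016.9 kN.
From C = T: a = T/(0.85 f'_c b) = 2016900/(0.85 × 34.3 × 465) = 148.77 mm.
M_n = T(d − a/2) = 2016.9 kN × (770 − 74.385) mm = 1402.99 kN·m.

M_n ≈ 1400 kN·m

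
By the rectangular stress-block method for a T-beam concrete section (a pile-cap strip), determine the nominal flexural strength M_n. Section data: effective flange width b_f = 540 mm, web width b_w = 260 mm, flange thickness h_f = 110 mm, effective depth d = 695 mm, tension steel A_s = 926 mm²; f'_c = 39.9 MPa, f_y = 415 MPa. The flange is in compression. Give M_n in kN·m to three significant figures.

M_n ≈ 263 kN·m

Tension: T = A_s f_y = 926 × 415 = 384290 N.
Try a within the flange: a = T/(0.85 f'_c b_f) = 384290/(0.85 × 39.9 × 540) = 20.98 mm.
Since a = 20.98 ≤ h_f = 110 mm, the stress block lies entirely in the flange; analyse as a rectangular beam of width b_f.
M_n = T(d − a/2) = 384290 × (695 − 10.49) = 263.05 × 10⁶ N·mm.
M_n = 263.05 kN·m.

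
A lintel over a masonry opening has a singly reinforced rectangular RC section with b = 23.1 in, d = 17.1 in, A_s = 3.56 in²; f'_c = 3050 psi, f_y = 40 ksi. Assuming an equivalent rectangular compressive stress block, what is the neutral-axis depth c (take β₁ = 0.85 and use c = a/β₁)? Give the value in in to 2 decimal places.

c ≈ 2.80 in

T = A_s f_y = 3.56 × 40 = 142.4 kips.
a = T/(0.85 f'_c b) = 142.4/(0.85 × 3.05 × 23.1) = 2.3778 in.
With β₁ = 0.85, c = a/β₁ = 2.3778/0.85 = 2.80 in.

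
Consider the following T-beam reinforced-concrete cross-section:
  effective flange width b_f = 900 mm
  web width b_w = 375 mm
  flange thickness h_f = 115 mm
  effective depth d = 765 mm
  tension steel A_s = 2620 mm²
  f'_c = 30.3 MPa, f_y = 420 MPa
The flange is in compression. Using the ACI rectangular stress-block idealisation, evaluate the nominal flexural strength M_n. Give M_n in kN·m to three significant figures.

Tension: T = A_s f_y = 2620 × 420 = 1100400 N.
Try a within the flange: a = T/(0.85 f'_c b_f) = 1100400/(0.85 × 30.3 × 900) = 47.47 mm.
Since a = 47.47 ≤ h_f = 115 mm, the stress block lies entirely in the flange; analyse as a rectangular beam of width b_f.
M_n = T(d − a/2) = 1100400 × (765 − 23.735) = 815.69 × 10⁶ N·mm.
M_n = 815.69 kN·m.

M_n ≈ 816 kN·m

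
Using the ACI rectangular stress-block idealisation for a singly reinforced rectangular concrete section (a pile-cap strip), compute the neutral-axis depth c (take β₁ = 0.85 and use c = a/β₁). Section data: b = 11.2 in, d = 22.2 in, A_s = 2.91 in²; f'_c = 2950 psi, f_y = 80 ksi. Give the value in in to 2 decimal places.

T = A_s f_y = 2.91 × 80 = 232.8 kips.
a = T/(0.85 f'_c b) = 232.8/(0.85 × 2.95 × 11.2) = 8.2894 in.
With β₁ = 0.85, c = a/β₁ = 8.2894/0.85 = 9.75 in.

c ≈ 9.75 in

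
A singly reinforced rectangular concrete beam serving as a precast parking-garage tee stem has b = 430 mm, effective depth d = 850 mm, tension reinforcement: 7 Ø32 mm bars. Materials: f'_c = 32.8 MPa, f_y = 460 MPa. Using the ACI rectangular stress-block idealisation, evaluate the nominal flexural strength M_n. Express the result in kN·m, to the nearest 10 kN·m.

M_n ≈ 1920 kN·m

A_s = 7 × 804 = 5628 mm².
T = A_s f_y = 5628 × 460 = 2588880 N = 2588.88 kN.
From C = T: a = T/(0.85 f'_c b) = 2588880/(0.85 × 32.8 × 430) = 215.95 mm.
M_n = T(d − a/2) = 2588.88 kN × (850 − 107.975) mm = 1921.01 kN·m.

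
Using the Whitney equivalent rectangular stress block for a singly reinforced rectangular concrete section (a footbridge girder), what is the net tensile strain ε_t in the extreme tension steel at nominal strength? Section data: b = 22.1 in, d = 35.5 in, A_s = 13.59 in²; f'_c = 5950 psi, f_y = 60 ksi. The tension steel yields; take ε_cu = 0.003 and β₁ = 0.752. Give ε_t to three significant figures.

ε_t ≈ 0.00798

a = A_s f_y/(0.85 f'_c b) = 7.295 in.
β₁ = 0.752, so c = a/β₁ = 7.295/0.752 = 9.701 in.
From the linear strain diagram with ε_cu = 0.003: ε_t = 0.003 (d − c)/c = 0.003 × (35.5 − 9.701)/9.701 = 0.00798.
Since ε_t ≥ 0.005, the section is tension-controlled.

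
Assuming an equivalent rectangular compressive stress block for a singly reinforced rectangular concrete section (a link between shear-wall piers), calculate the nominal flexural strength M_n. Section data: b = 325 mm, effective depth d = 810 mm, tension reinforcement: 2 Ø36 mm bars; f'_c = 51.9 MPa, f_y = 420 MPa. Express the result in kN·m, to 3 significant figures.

M_n ≈ 667 kN·m

A_s = 2 × 1018 = 2036 mm².
T = A_s f_y = 2036 × 420 = 855120 N = 855.12 kN.
From C = T: a = T/(0.85 f'_c b) = 855120/(0.85 × 51.9 × 325) = 59.64 mm.
M_n = T(d − a/2) = 855.12 kN × (810 − 29.82) mm = 667.15 kN·m.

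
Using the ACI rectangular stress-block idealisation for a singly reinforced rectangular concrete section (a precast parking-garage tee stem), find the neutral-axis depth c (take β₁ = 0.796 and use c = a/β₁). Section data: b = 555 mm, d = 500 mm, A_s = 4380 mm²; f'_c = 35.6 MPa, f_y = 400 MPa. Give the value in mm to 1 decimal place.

T = A_s f_y = 4380 × 400 = 1752000 N = 1752 kN.
Setting C = 0.85 f'_c a b equal to T: a = 1752000/(0.85 × 35.6 × 555) = 104.321 mm.
With β₁ = 0.796, c = a/β₁ = 104.321/0.796 = 131.1 mm.

c ≈ 131.1 mm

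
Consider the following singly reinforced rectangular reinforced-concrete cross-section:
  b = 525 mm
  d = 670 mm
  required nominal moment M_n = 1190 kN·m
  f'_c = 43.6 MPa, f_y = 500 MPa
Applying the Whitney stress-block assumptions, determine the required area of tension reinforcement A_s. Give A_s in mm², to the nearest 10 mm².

With M_n = 0.85 f'_c a b (d − a/2), solve the quadratic for a:
a = d − √(d² − 2M_n/(0.85 f'_c b)) = 670 − √(670² − 2 × 1190×10⁶/(0.85 × 43.6 × 525)) = 98.53 mm.
A_s = 0.85 f'_c a b / f_y = 0.85 × 43.6 × 98.53 × 525 / 500 = 3834.1 mm².

A_s ≈ 3830 mm²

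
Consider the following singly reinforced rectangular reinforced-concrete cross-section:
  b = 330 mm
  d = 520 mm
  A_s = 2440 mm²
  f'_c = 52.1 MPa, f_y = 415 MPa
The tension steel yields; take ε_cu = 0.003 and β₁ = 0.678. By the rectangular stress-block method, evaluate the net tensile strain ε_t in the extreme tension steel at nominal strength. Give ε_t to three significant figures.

a = A_s f_y/(0.85 f'_c b) = 69.29 mm.
β₁ = 0.678, so c = a/β₁ = 69.29/0.678 = 102.20 mm.
From the linear strain diagram with ε_cu = 0.003: ε_t = 0.003 (d − c)/c = 0.003 × (520 − 102.20)/102.20 = 0.0123.
Since ε_t ≥ 0.005, the section is tension-controlled.

ε_t ≈ 0.0123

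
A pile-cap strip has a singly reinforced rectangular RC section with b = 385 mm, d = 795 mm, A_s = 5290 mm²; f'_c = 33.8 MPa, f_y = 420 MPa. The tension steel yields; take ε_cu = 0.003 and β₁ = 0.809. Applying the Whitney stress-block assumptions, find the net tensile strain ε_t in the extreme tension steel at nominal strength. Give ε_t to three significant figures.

a = A_s f_y/(0.85 f'_c b) = 200.87 mm.
β₁ = 0.809, so c = a/β₁ = 200.87/0.809 = 248.29 mm.
From the linear strain diagram with ε_cu = 0.003: ε_t = 0.003 (d − c)/c = 0.003 × (795 − 248.29)/248.29 = 0.00661.
Since ε_t ≥ 0.005, the section is tension-controlled.

ε_t ≈ 0.00661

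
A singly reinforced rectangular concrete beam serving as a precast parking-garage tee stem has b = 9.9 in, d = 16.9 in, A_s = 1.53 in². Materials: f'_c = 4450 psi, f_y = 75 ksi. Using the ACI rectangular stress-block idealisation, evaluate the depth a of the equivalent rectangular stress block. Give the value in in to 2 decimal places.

a ≈ 3.06 in

T = A_s f_y = 1.53 × 75 = 114.75 kips.
a = T/(0.85 f'_c b) = 114.75/(0.85 × 4.45 × 9.9) = 3.06 in.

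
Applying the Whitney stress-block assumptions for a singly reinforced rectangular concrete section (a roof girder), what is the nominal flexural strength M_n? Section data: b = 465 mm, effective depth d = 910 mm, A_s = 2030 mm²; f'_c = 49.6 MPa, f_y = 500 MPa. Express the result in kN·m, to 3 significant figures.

M_n ≈ 897 kN·m

T = A_s f_y = 2030 × 500 = 1015000 N = 1015 kN.
From C = T: a = T/(0.85 f'_c b) = 1015000/(0.85 × 49.6 × 465) = 51.77 mm.
M_n = T(d − a/2) = 1015 kN × (910 − 25.885) mm = 897.38 kN·m.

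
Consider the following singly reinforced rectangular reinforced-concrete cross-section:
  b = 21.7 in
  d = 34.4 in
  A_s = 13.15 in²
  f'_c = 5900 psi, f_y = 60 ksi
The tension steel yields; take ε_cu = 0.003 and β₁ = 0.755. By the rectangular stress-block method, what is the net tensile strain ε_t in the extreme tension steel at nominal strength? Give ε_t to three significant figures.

a = A_s f_y/(0.85 f'_c b) = 7.250 in.
β₁ = 0.755, so c = a/β₁ = 7.250/0.755 = 9.603 in.
From the linear strain diagram with ε_cu = 0.003: ε_t = 0.003 (d − c)/c = 0.003 × (34.4 − 9.603)/9.603 = 0.00775.
Since ε_t ≥ 0.005, the section is tension-controlled.

ε_t ≈ 0.00775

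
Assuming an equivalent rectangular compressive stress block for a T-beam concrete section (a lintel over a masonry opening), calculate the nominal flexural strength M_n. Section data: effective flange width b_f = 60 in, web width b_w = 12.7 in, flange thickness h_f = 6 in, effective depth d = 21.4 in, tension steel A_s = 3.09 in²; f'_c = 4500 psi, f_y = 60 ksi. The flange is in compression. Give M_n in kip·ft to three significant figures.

Tension: T = A_s f_y = 3.09 × 60 = 185.4 kips.
Try a within the flange: a = T/(0.85 f'_c b_f) = 185.4/(0.85 × 4.5 × 60) = 0.808 in.
Since a = 0.808 ≤ h_f = 6 in, the stress block lies entirely in the flange; analyse as a rectangular beam of width b_f.
M_n = T(d − a/2) = 185.4 × (21.4 − 0.404) = 3892.7 kip·in.
M_n = 3892.7/12 = 324.39 kip·ft.

M_n ≈ 324 kip·ft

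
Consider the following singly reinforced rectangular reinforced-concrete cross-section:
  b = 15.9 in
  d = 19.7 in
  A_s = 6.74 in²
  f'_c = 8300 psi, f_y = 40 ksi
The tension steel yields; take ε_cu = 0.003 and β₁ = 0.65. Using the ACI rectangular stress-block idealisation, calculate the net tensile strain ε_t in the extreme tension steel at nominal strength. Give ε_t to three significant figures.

a = A_s f_y/(0.85 f'_c b) = 2.403 in.
β₁ = 0.65, so c = a/β₁ = 2.403/0.65 = 3.697 in.
From the linear strain diagram with ε_cu = 0.003: ε_t = 0.003 (d − c)/c = 0.003 × (19.7 − 3.697)/3.697 = 0.0130.
Since ε_t ≥ 0.005, the section is tension-controlled.

ε_t ≈ 0.0130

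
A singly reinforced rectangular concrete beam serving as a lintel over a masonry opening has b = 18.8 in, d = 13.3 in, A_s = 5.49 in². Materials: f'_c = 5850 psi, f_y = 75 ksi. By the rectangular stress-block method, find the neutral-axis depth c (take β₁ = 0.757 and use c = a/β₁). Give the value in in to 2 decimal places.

T = A_s f_y = 5.49 × 75 = 411.75 kips.
a = T/(0.85 f'_c b) = 411.75/(0.85 × 5.85 × 18.8) = 4.4045 in.
With β₁ = 0.757, c = a/β₁ = 4.4045/0.757 = 5.82 in.

c ≈ 5.82 in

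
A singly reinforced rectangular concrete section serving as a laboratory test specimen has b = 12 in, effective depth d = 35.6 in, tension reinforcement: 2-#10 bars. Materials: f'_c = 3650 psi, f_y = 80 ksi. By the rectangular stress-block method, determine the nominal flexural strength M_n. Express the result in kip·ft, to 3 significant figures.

M_n ≈ 557 kip·ft

A_s = 2 × 1.27 = 2.54 in².
T = A_s f_y = 2.54 × 80 = 203.2 kips.
a = T/(0.85 f'_c b) = 203.2/(0.85 × 3.65 × 12) = 5.458 in.
M_n = T(d − a/2) = 203.2 × (35.6 − 2.729) = 6679.4 kip·in = 6679.4/12 = 556.62 kip·ft.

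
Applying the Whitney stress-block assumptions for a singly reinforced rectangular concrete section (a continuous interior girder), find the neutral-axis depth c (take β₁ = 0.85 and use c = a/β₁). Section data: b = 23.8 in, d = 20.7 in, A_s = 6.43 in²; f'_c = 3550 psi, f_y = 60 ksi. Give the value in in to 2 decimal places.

T = A_s f_y = 6.43 × 60 = 385.8 kips.
a = T/(0.85 f'_c b) = 385.8/(0.85 × 3.55 × 23.8) = 5.3720 in.
With β₁ = 0.85, c = a/β₁ = 5.3720/0.85 = 6.32 in.

c ≈ 6.32 in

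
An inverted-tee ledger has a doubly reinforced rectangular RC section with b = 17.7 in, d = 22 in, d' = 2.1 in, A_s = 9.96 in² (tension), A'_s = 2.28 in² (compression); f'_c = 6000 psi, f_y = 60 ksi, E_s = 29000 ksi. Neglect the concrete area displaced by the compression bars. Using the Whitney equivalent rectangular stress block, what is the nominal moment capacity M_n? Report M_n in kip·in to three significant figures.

M_n ≈ 11700 kip·in

Assume both steels yield.
a = (A_s − A'_s) f_y/(0.85 f'_c b) = (9.96 − 2.28) × 60/(0.85 × 6 × 17.7) = 5.105 in.
c = a/β₁ = 5.105/0.75 = 6.807 in; ε'_s = 0.003(c − d')/c = 0.0021 ≥ ε_y = 0.0021, so the compression steel yields.
M_n = (A_s − A'_s) f_y (d − a/2) + A'_s f_y (d − d') = 460.8 × (22 − 2.5525) + 136.8 × (22 − 2.1) = 8961.4 + 2722.3 = 11683.7 kip·in.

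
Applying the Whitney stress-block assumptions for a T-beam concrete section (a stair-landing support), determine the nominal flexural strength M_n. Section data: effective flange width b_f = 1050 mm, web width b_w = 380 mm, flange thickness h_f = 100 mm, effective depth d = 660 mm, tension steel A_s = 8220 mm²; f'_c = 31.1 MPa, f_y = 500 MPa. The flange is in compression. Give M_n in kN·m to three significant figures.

M_n ≈ 2350 kN·m

Tension: T = A_s f_y = 8220 × 500 = 4110000 N.
Try a within the flange: a = T/(0.85 f'_c b_f) = 4110000/(0.85 × 31.1 × 1050) = 148.07 mm.
a = 148.07 > h_f = 100 mm: the block extends into the web. Split into flange-overhang and web parts.
C_f = 0.85 f'_c (b_f − b_w) h_f = 0.85 × 31.1 × (1050 − 380) × 100 = 1771145 N.
Remaining web compression depth: a_w = (T − C_f)/(0.85 f'_c b_w) = (4110000 − 1771145)/(0.85 × 31.1 × 380) = 232.83 mm.
M_n = C_f(d − h_f/2) + (T − C_f)(d − a_w/2) = 1771145 × (660 − 50) + 2338855 × (660 − 116.415) = 1080.40 + 1271.37 = 2351.77 × 10⁶ N·mm.
M_n = 2351.77 kN·m.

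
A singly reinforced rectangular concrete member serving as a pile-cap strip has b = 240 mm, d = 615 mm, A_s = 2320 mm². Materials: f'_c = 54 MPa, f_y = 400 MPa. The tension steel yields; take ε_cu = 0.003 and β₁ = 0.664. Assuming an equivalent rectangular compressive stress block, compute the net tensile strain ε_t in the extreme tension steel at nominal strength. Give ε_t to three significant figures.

a = A_s f_y/(0.85 f'_c b) = 84.24 mm.
β₁ = 0.664, so c = a/β₁ = 84.24/0.664 = 126.87 mm.
From the linear strain diagram with ε_cu = 0.003: ε_t = 0.003 (d − c)/c = 0.003 × (615 − 126.87)/126.87 = 0.0115.
Since ε_t ≥ 0.005, the section is tension-controlled.

ε_t ≈ 0.0115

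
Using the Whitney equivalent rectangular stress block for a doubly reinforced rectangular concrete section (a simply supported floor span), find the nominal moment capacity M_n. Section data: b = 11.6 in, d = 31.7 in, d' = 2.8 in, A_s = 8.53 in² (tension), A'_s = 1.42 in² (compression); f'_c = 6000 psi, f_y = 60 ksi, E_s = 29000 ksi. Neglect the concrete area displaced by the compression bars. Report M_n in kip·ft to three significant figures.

M_n ≈ 1200 kip·ft

Assume both steels yield.
a = (A_s − A'_s) f_y/(0.85 f'_c b) = (8.53 − 1.42) × 60/(0.85 × 6 × 11.6) = 7.211 in.
c = a/β₁ = 7.211/0.75 = 9.615 in; ε'_s = 0.003(c − d')/c = 0.0021 ≥ ε_y = 0.0021, so the compression steel yields.
M_n = (A_s − A'_s) f_y (d − a/2) + A'_s f_y (d − d') = 426.6 × (31.7 − 3.6055) + 85.2 × (31.7 − 2.8) = 11985.1 + 2462.3 = 14447.4 kip·in = 14447.4/12 = 1203.95 kip·ft.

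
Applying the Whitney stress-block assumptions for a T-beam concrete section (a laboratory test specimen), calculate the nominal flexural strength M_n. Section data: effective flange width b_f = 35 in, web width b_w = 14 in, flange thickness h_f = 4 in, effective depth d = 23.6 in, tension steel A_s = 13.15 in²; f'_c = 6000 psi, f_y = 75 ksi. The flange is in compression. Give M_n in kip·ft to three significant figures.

M_n ≈ 1690 kip·ft

Tension: T = A_s f_y = 13.15 × 75 = 986.25 kips.
Try a within the flange: a = T/(0.85 f'_c b_f) = 986.25/(0.85 × 6 × 35) = 5.525 in.
a = 5.525 > h_f = 4 in: the block extends into the web. Split into flange-overhang and web parts.
C_f = 0.85 f'_c (b_f − b_w) h_f = 0.85 × 6 × (35 − 14) × 4 = 428.4 kips.
Remaining web compression depth: a_w = (T − C_f)/(0.85 f'_c b_w) = (986.25 − 428.4)/(0.85 × 6 × 14) = 7.813 in.
M_n = C_f(d − h_f/2) + (T − C_f)(d − a_w/2) = 428.4 × (23.6 − 2) + 557.85 × (23.6 − 3.9065) = 9253.4 + 10986.0 = 20239.4 kip·in.
M_n = 20239.4/12 = 1686.62 kip·ft.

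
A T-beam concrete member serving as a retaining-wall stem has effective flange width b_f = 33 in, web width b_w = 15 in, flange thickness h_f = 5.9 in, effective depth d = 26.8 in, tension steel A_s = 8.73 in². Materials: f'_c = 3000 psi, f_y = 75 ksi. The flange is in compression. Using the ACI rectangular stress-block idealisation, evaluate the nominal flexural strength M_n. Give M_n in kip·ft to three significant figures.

M_n ≈ 1240 kip·ft

Tension: T = A_s f_y = 8.73 × 75 = 654.75 kips.
Try a within the flange: a = T/(0.85 f'_c b_f) = 654.75/(0.85 × 3 × 33) = 7.781 in.
a = 7.781 > h_f = 5.9 in: the block extends into the web. Split into flange-overhang and web parts.
C_f = 0.85 f'_c (b_f − b_w) h_f = 0.85 × 3 × (33 − 15) × 5.9 = 270.8 kips.
Remaining web compression depth: a_w = (T − C_f)/(0.85 f'_c b_w) = (654.75 − 270.8)/(0.85 × 3 × 15) = 10.038 in.
M_n = C_f(d − h_f/2) + (T − C_f)(d − a_w/2) = 270.8 × (26.8 − 2.95) + 383.95 × (26.8 − 5.019) = 6458.6 + 8362.8 = 14821.4 kip·in.
M_n = 14821.4/12 = 1235.12 kip·ft.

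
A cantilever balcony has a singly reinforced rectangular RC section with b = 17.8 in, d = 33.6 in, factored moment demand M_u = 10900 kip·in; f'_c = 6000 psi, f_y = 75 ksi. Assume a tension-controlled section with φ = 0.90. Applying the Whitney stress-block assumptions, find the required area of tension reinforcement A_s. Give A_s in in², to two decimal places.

A_s ≈ 5.13 in²

M_n = M_u/φ = 10900/0.90 = 12111.1 kip·in.
From M_n = 0.85 f'_c a b (d − a/2):
a = d − √(d² − 2M_n/(0.85 f'_c b)) = 33.6 − √(33.6² − 2 × 12111.1/(0.85 × 6 × 17.8)) = 4.238 in.
A_s = 0.85 f'_c a b / f_y = 0.85 × 6 × 4.238 × 17.8 / 75 = 5.130 in².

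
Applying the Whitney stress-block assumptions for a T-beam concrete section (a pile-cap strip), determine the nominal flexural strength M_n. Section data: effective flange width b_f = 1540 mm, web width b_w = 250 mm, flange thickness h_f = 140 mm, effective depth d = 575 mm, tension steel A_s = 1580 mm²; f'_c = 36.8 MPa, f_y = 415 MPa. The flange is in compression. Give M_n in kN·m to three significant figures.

Tension: T = A_s f_y = 1580 × 415 = 655700 N.
Try a within the flange: a = T/(0.85 f'_c b_f) = 655700/(0.85 × 36.8 × 1540) = 13.61 mm.
Since a = 13.61 ≤ h_f = 140 mm, the stress block lies entirely in the flange; analyse as a rectangular beam of width b_f.
M_n = T(d − a/2) = 655700 × (575 − 6.805) = 372.57 × 10⁶ N·mm.
M_n = 372.57 kN·m.

M_n ≈ 373 kN·m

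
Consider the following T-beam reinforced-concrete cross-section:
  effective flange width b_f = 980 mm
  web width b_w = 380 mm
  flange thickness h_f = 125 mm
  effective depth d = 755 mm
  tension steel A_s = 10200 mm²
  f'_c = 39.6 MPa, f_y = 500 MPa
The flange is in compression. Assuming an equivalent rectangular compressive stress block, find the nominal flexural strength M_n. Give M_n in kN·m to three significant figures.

Tension: T = A_s f_y = 10200 × 500 = 5100000 N.
Try a within the flange: a = T/(0.85 f'_c b_f) = 5100000/(0.85 × 39.6 × 980) = 154.61 mm.
a = 154.61 > h_f = 125 mm: the block extends into the web. Split into flange-overhang and web parts.
C_f = 0.85 f'_c (b_f − b_w) h_f = 0.85 × 39.6 × (980 − 380) × 125 = 2524500 N.
Remaining web compression depth: a_w = (T − C_f)/(0.85 f'_c b_w) = (5100000 − 2524500)/(0.85 × 39.6 × 380) = 201.36 mm.
M_n = C_f(d − h_f/2) + (T − C_f)(d − a_w/2) = 2524500 × (755 − 62.5) + 2575500 × (755 − 100.68) = 1748.22 + 1685.20 = 3433.42 × 10⁶ N·mm.
M_n = 3433.42 kN·m.

M_n ≈ 3430 kN·m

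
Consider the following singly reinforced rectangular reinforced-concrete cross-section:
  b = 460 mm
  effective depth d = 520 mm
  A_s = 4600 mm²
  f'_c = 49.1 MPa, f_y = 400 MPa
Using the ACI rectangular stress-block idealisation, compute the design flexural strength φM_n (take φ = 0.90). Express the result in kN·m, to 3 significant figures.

T = A_s f_y = 4600 × 400 = 1840000 N = 1840 kN.
From C = T: a = T/(0.85 f'_c b) = 1840000/(0.85 × 49.1 × 460) = 95.84 mm.
M_n = T(d − a/2) = 1840 kN × (520 − 47.92) mm = 868.63 kN·m.
φM_n = 0.90 × 868.63 = 781.77 kN·m.

φM_n ≈ 782 kN·m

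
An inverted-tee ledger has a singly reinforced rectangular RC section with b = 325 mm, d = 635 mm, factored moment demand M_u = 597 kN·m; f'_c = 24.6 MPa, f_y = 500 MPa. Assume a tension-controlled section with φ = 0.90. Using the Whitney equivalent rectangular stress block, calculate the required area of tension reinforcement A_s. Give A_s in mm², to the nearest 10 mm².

A_s ≈ 2430 mm²

M_n = M_u/φ = 597/0.90 = 663.333 kN·m.
With M_n = 0.85 f'_c a b (d − a/2), solve the quadratic for a:
a = d − √(d² − 2M_n/(0.85 f'_c b)) = 635 − √(635² − 2 × 663.333×10⁶/(0.85 × 24.6 × 325)) = 178.92 mm.
A_s = 0.85 f'_c a b / f_y = 0.85 × 24.6 × 178.92 × 325 / 500 = 2431.8 mm².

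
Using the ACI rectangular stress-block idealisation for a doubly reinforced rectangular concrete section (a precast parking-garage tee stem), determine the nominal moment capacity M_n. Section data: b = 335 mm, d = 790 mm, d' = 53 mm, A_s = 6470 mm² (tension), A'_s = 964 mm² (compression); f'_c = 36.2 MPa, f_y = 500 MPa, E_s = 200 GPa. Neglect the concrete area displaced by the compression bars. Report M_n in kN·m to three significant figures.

Assume both tension and compression steel yield.
Net tension couple steel: A_s − A'_s = 5506 mm².
a = (A_s − A'_s) f_y / (0.85 f'_c b) = 2753000/(0.85 × 36.2 × 335) = 267.08 mm.
c = a/β₁ = 267.08/0.791 = 337.65 mm; ε'_s = 0.003(c − d')/c = 0.0025 ≥ f_y/E_s = 0.0025, so compression steel does yield.
M_n = (A_s − A'_s) f_y (d − a/2) + A'_s f_y (d − d') = [2753000 × (790 − 133.54) + 482000 × (790 − 53)] × 10⁻⁶ = 1807.23 + 355.23 = 2162.46 kN·m.

M_n ≈ 2160 kN·m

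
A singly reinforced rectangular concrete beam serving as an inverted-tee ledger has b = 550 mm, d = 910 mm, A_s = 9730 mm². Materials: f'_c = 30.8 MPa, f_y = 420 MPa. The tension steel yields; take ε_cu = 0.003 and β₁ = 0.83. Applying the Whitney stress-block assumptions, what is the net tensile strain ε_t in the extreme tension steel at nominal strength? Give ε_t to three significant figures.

a = A_s f_y/(0.85 f'_c b) = 283.81 mm.
β₁ = 0.83, so c = a/β₁ = 283.81/0.83 = 341.94 mm.
From the linear strain diagram with ε_cu = 0.003: ε_t = 0.003 (d − c)/c = 0.003 × (910 − 341.94)/341.94 = 0.00498.
ε_t is between 0.004 and 0.005 — transition zone.

ε_t ≈ 0.00498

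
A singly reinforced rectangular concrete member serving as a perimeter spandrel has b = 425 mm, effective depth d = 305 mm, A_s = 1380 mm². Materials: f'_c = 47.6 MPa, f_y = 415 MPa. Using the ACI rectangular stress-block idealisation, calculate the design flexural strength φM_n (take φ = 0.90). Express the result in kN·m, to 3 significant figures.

φM_n ≈ 149 kN·m

T = A_s f_y = 1380 × 415 = 572700 N = 572.7 kN.
From C = T: a = T/(0.85 f'_c b) = 572700/(0.85 × 47.6 × 425) = 33.31 mm.
M_n = T(d − a/2) = 572.7 kN × (305 − 16.655) mm = 165.14 kN·m.
φM_n = 0.90 × 165.14 = 148.63 kN·m.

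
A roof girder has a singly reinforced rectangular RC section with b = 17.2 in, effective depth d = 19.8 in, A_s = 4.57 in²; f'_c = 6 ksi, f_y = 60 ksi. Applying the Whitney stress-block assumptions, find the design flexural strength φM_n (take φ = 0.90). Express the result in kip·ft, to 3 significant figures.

φM_n ≈ 375 kip·ft

T = A_s f_y = 4.57 × 60 = 274.2 kips.
a = T/(0.85 f'_c b) = 274.2/(0.85 × 6 × 17.2) = 3.126 in.
M_n = T(d − a/2) = 274.2 × (19.8 − 1.563) = 5000.6 kip·in = 5000.6/12 = 416.72 kip·ft.
φM_n = 0.90 × 416.72 = 375.05 kip·ft.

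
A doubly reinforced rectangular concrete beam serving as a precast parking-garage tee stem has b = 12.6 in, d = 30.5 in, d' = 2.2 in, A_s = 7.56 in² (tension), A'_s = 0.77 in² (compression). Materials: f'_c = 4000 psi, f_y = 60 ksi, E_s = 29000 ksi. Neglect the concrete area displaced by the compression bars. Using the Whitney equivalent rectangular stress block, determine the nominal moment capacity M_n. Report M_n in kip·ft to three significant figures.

M_n ≈ 983 kip·ft

Assume both steels yield.
a = (A_s − A'_s) f_y/(0.85 f'_c b) = (7.56 − 0.77) × 60/(0.85 × 4 × 12.6) = 9.510 in.
c = a/β₁ = 9.510/0.85 = 11.188 in; ε'_s = 0.003(c − d')/c = 0.0024 ≥ ε_y = 0.0021, so the compression steel yields.
M_n = (A_s − A'_s) f_y (d − a/2) + A'_s f_y (d − d') = 407.4 × (30.5 − 4.755) + 46.2 × (30.5 − 2.2) = 10488.5 + 1307.5 = 11796.0 kip·in = 11796.0/12 = 983.00 kip·ft.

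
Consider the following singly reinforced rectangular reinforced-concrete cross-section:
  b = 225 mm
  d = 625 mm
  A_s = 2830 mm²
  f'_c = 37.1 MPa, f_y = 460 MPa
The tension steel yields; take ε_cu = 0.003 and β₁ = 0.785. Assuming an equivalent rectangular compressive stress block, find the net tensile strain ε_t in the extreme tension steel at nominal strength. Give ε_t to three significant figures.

a = A_s f_y/(0.85 f'_c b) = 183.47 mm.
β₁ = 0.785, so c = a/β₁ = 183.47/0.785 = 233.72 mm.
From the linear strain diagram with ε_cu = 0.003: ε_t = 0.003 (d − c)/c = 0.003 × (625 − 233.72)/233.72 = 0.00502.
Since ε_t ≥ 0.005, the section is tension-controlled.

ε_t ≈ 0.00502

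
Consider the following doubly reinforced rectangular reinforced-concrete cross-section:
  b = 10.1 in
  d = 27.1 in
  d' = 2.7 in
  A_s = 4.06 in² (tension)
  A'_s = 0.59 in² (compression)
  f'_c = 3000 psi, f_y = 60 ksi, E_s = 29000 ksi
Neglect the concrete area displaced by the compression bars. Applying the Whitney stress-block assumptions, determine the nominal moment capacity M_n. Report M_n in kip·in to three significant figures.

M_n ≈ 5660 kip·in

Assume both steels yield.
a = (A_s − A'_s) f_y/(0.85 f'_c b) = (4.06 − 0.59) × 60/(0.85 × 3 × 10.1) = 8.084 in.
c = a/β₁ = 8.084/0.85 = 9.511 in; ε'_s = 0.003(c − d')/c = 0.0021 ≥ ε_y = 0.0021, so the compression steel yields.
M_n = (A_s − A'_s) f_y (d − a/2) + A'_s f_y (d − d') = 208.2 × (27.1 − 4.042) + 35.4 × (27.1 − 2.7) = 4800.7 + 863.8 = 5664.5 kip·in.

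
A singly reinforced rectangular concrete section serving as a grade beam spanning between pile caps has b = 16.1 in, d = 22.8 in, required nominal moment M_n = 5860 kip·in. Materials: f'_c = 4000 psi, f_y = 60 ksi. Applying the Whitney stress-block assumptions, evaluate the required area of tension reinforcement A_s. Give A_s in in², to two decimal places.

From M_n = 0.85 f'_c a b (d − a/2):
a = d − √(d² − 2M_n/(0.85 f'_c b)) = 22.8 − √(22.8² − 2 × 5860/(0.85 × 4 × 16.1)) = 5.315 in.
A_s = 0.85 f'_c a b / f_y = 0.85 × 4 × 5.315 × 16.1 / 60 = 4.849 in².

A_s ≈ 4.85 in²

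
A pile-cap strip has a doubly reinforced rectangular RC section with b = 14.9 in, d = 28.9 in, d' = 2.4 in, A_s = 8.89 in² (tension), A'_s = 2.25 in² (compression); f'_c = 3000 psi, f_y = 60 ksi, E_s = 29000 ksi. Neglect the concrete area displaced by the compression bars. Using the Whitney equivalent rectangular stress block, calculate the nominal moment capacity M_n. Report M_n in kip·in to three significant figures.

Assume both steels yield.
a = (A_s − A'_s) f_y/(0.85 f'_c b) = (8.89 − 2.25) × 60/(0.85 × 3 × 14.9) = 10.486 in.
c = a/β₁ = 10.486/0.85 = 12.336 in; ε'_s = 0.003(c − d')/c = 0.0024 ≥ ε_y = 0.0021, so the compression steel yields.
M_n = (A_s − A'_s) f_y (d − a/2) + A'_s f_y (d − d') = 398.4 × (28.9 − 5.243) + 135 × (28.9 − 2.4) = 9424.9 + 3577.5 = 13002.4 kip·in.

M_n ≈ 13000 kip·in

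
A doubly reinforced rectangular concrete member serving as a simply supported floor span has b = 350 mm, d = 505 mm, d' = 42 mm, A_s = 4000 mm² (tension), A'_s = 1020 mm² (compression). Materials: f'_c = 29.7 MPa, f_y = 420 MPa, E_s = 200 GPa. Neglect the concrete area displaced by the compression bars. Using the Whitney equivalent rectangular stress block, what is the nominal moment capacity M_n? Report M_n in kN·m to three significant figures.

Assume both tension and compression steel yield.
Net tension couple steel: A_s − A'_s = 2980 mm².
a = (A_s − A'_s) f_y / (0.85 f'_c b) = 1251600/(0.85 × 29.7 × 350) = 141.65 mm.
c = a/β₁ = 141.65/0.838 = 169.03 mm; ε'_s = 0.003(c − d')/c = 0.0023 ≥ f_y/E_s = 0.0021, so compression steel does yield.
M_n = (A_s − A'_s) f_y (d − a/2) + A'_s f_y (d − d') = [1251600 × (505 − 70.825) + 428400 × (505 − 42)] × 10⁻⁶ = 543.41 + 198.35 = 741.76 kN·m.

M_n ≈ 742 kN·m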